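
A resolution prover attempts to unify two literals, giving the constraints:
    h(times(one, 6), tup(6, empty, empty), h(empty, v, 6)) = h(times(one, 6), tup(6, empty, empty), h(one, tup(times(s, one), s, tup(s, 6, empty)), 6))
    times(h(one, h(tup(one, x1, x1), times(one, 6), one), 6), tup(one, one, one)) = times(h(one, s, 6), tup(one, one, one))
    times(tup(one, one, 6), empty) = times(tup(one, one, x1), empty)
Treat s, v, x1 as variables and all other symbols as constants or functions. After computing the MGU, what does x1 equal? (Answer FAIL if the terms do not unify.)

FAIL

Decompose h/3: times(one, 6) = times(one, 6),  tup(6, empty, empty) = tup(6, empty, empty),  h(empty, v, 6) = h(one, tup(times(s, one), s, tup(s, 6, empty)), 6).
Delete trivial equation times(one, 6) = times(one, 6).
Delete trivial equation tup(6, empty, empty) = tup(6, empty, empty).
Decompose h/3: empty = one,  v = tup(times(s, one), s, tup(s, 6, empty)),  6 = 6.
Clash: constants empty and one differ; no unifier exists.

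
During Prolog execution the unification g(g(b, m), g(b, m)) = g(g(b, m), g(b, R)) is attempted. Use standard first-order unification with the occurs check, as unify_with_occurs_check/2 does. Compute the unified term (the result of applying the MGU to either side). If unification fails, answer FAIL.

g(g(b, m), g(b, m))

Decompose g/2: g(b, m) = g(b, m),  g(b, m) = g(b, R).
Delete trivial equation g(b, m) = g(b, m).
Decompose g/2: b = b,  m = R.
Delete trivial equation b = b.
Bind R := m.
Applying the MGU to either side gives g(g(b, m), g(b, m)).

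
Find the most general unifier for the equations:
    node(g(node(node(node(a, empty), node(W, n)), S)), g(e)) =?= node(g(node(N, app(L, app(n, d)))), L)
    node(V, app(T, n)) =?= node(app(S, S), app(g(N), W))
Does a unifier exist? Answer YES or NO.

YES

Decompose node/2: g(node(node(node(a, empty), node(W, n)), S)) =?= g(node(N, app(L, app(n, d)))),  g(e) =?= L.
Decompose g/1: node(node(node(a, empty), node(W, n)), S) =?= node(N, app(L, app(n, d))).
Decompose node/2: node(node(a, empty), node(W, n)) =?= N,  S =?= app(L, app(n, d)).
Bind N := node(node(a, empty), node(W, n)); substituting into the one remaining equation that mentions N gives: node(V, app(T, n)) =?= node(app(S, S), app(g(node(node(a, empty), node(W, n))), W)).
Bind S := app(L, app(n, d)); substituting into the one remaining equation that mentions S gives: node(V, app(T, n)) =?= node(app(app(L, app(n, d)), app(L, app(n, d))), app(g(node(node(a, empty), node(W, n))), W)).
Bind L := g(e); substituting into the remaining equation gives: node(V, app(T, n)) =?= node(app(app(g(e), app(n, d)), app(g(e), app(n, d))), app(g(node(node(a, empty), node(W, n))), W)). Substituting into the earlier binding gives S := app(g(e), app(n, d)).
Decompose node/2: V =?= app(app(g(e), app(n, d)), app(g(e), app(n, d))),  app(T, n) =?= app(g(node(node(a, empty), node(W, n))), W).
Bind V := app(app(g(e), app(n, d)), app(g(e), app(n, d))); no other remaining equation mentions V.
Decompose app/2: T =?= g(node(node(a, empty), node(W, n))),  n =?= W.
Bind T := g(node(node(a, empty), node(W, n))); no other remaining equation mentions T.
Bind W := n. Substituting into the earlier bindings gives N := node(node(a, empty), node(n, n)), T := g(node(node(a, empty), node(n, n))).
No equations remain and no clash or occurs-check failure arose, so a unifier exists.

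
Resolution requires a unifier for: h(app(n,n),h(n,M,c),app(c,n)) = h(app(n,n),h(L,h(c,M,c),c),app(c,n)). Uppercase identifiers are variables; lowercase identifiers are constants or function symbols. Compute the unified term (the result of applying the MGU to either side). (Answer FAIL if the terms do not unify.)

Decompose h/3: app(n,n) = app(n,n),  h(n,M,c) = h(L,h(c,M,c),c),  app(c,n) = app(c,n).
Delete trivial equation app(n,n) = app(n,n).
Decompose h/3: n = L,  M = h(c,M,c),  c = c.
Bind L := n; no other remaining equation mentions L.
Occurs check fails: M occurs in h(c,M,c); the equation M = h(c,M,c) has no finite solution.

FAIL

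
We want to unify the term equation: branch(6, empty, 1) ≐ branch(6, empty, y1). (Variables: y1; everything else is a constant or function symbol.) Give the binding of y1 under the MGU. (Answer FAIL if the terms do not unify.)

Decompose branch/3: 6 ≐ 6,  empty ≐ empty,  1 ≐ y1.
Delete trivial equation 6 ≐ 6.
Delete trivial equation empty ≐ empty.
Bind y1 := 1.
MGU = { y1 := 1 }, so y1 := 1.

1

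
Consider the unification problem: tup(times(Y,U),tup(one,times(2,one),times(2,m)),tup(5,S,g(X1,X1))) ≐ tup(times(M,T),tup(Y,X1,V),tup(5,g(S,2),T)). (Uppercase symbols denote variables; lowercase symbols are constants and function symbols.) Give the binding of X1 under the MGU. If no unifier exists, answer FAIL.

Decompose tup/3: times(Y,U) ≐ times(M,T),  tup(one,times(2,one),times(2,m)) ≐ tup(Y,X1,V),  tup(5,S,g(X1,X1)) ≐ tup(5,g(S,2),T).
Decompose times/2: Y ≐ M,  U ≐ T.
Bind Y := M; substituting into the one remaining equation that mentions Y gives: tup(one,times(2,one),times(2,m)) ≐ tup(M,X1,V).
Bind U := T; no other remaining equation mentions U.
Decompose tup/3: one ≐ M,  times(2,one) ≐ X1,  times(2,m) ≐ V.
Bind M := one; no other remaining equation mentions M. Substituting into the earlier binding gives Y := one.
Bind X1 := times(2,one); substituting into the one remaining equation that mentions X1 gives: tup(5,S,g(times(2,one),times(2,one))) ≐ tup(5,g(S,2),T).
Bind V := times(2,m); no other remaining equation mentions V.
Decompose tup/3: 5 ≐ 5,  S ≐ g(S,2),  g(times(2,one),times(2,one)) ≐ T.
Delete trivial equation 5 ≐ 5.
Occurs check fails: S occurs in g(S,2); the equation S ≐ g(S,2) has no finite solution.

FAIL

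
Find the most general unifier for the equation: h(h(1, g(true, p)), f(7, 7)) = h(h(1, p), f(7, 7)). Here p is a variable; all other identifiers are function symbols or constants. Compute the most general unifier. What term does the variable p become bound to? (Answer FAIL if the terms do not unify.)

FAIL

Decompose h/2: h(1, g(true, p)) = h(1, p),  f(7, 7) = f(7, 7).
Decompose h/2: 1 = 1,  g(true, p) = p.
Delete trivial equation 1 = 1.
Occurs check fails: p occurs in g(true, p); the equation p = g(true, p) has no finite solution.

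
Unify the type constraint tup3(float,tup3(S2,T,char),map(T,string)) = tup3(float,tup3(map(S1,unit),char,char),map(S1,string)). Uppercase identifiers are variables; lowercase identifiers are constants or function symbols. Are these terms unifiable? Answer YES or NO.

YES

Decompose tup3/3: float = float,  tup3(S2,T,char) = tup3(map(S1,unit),char,char),  map(T,string) = map(S1,string).
Delete trivial equation float = float.
Decompose tup3/3: S2 = map(S1,unit),  T = char,  char = char.
Bind S2 := map(S1,unit); no other remaining equation mentions S2.
Bind T := char; substituting into the one remaining equation that mentions T gives: map(char,string) = map(S1,string).
Delete trivial equation char = char.
Decompose map/2: char = S1,  string = string.
Bind S1 := char; no other remaining equation mentions S1. Substituting into the earlier binding gives S2 := map(char,unit).
Delete trivial equation string = string.
No equations remain and no clash or occurs-check failure arose, so a unifier exists.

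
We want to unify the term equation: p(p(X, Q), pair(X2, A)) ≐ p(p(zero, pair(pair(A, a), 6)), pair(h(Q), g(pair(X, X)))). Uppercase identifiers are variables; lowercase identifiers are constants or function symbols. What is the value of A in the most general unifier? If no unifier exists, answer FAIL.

g(pair(zero, zero))

Decompose p/2: p(X, Q) ≐ p(zero, pair(pair(A, a), 6)),  pair(X2, A) ≐ pair(h(Q), g(pair(X, X))).
Decompose p/2: X ≐ zero,  Q ≐ pair(pair(A, a), 6).
Bind X := zero; substituting into the one remaining equation that mentions X gives: pair(X2, A) ≐ pair(h(Q), g(pair(zero, zero))).
Bind Q := pair(pair(A, a), 6); substituting into the remaining equation gives: pair(X2, A) ≐ pair(h(pair(pair(A, a), 6)), g(pair(zero, zero))).
Decompose pair/2: X2 ≐ h(pair(pair(A, a), 6)),  A ≐ g(pair(zero, zero)).
Bind X2 := h(pair(pair(A, a), 6)); no other remaining equation mentions X2.
Bind A := g(pair(zero, zero)). Substituting into the earlier bindings gives Q := pair(pair(g(pair(zero, zero)), a), 6), X2 := h(pair(pair(g(pair(zero, zero)), a), 6)).
MGU = { X ↦ zero, Q ↦ pair(pair(g(pair(zero, zero)), a), 6), X2 ↦ h(pair(pair(g(pair(zero, zero)), a), 6)), A ↦ g(pair(zero, zero)) }, so A ↦ g(pair(zero, zero)).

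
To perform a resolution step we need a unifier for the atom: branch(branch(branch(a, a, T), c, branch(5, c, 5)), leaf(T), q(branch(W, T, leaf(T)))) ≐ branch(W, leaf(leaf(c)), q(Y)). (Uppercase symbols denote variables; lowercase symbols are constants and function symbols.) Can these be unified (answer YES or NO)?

Decompose branch/3: branch(branch(a, a, T), c, branch(5, c, 5)) ≐ W,  leaf(T) ≐ leaf(leaf(c)),  q(branch(W, T, leaf(T))) ≐ q(Y).
Bind W := branch(branch(a, a, T), c, branch(5, c, 5)); substituting into the one remaining equation that mentions W gives: q(branch(branch(branch(a, a, T), c, branch(5, c, 5)), T, leaf(T))) ≐ q(Y).
Decompose leaf/1: T ≐ leaf(c).
Bind T := leaf(c); substituting into the remaining equation gives: q(branch(branch(branch(a, a, leaf(c)), c, branch(5, c, 5)), leaf(c), leaf(leaf(c)))) ≐ q(Y). Substituting into the earlier binding gives W := branch(branch(a, a, leaf(c)), c, branch(5, c, 5)).
Decompose q/1: branch(branch(branch(a, a, leaf(c)), c, branch(5, c, 5)), leaf(c), leaf(leaf(c))) ≐ Y.
Bind Y := branch(branch(branch(a, a, leaf(c)), c, branch(5, c, 5)), leaf(c), leaf(leaf(c))).
No equations remain and no clash or occurs-check failure arose, so a unifier exists.

YES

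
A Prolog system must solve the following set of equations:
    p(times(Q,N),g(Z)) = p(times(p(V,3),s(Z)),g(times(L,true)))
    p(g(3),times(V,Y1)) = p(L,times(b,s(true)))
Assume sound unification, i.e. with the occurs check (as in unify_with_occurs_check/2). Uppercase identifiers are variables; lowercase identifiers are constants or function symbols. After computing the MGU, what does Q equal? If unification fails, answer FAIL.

p(b,3)

Decompose p/2: times(Q,N) = times(p(V,3),s(Z)),  g(Z) = g(times(L,true)).
Decompose times/2: Q = p(V,3),  N = s(Z).
Bind Q := p(V,3); no other remaining equation mentions Q.
Bind N := s(Z); no other remaining equation mentions N.
Decompose g/1: Z = times(L,true).
Bind Z := times(L,true); no other remaining equation mentions Z. Substituting into the earlier binding gives N := s(times(L,true)).
Decompose p/2: g(3) = L,  times(V,Y1) = times(b,s(true)).
Bind L := g(3); no other remaining equation mentions L. Substituting into the earlier bindings gives N := s(times(g(3),true)), Z := times(g(3),true).
Decompose times/2: V = b,  Y1 = s(true).
Bind V := b; no other remaining equation mentions V. Substituting into the earlier binding gives Q := p(b,3).
Bind Y1 := s(true).
MGU = { Q ↦ p(b,3), N ↦ s(times(g(3),true)), Z ↦ times(g(3),true), L ↦ g(3), V ↦ b, Y1 ↦ s(true) }, so Q ↦ p(b,3).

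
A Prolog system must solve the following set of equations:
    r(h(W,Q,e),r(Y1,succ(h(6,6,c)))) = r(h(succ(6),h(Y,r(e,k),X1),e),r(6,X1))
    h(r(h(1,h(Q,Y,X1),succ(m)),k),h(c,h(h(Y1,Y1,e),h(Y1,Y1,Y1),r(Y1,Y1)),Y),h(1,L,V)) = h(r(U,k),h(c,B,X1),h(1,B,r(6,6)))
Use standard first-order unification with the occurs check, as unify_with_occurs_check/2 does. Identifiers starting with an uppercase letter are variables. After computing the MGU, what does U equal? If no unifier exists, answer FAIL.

Decompose r/2: h(W,Q,e) = h(succ(6),h(Y,r(e,k),X1),e),  r(Y1,succ(h(6,6,c))) = r(6,X1).
Decompose h/3: W = succ(6),  Q = h(Y,r(e,k),X1),  e = e.
Bind W := succ(6); no other remaining equation mentions W.
Bind Q := h(Y,r(e,k),X1); substituting into the one remaining equation that mentions Q gives: h(r(h(1,h(h(Y,r(e,k),X1),Y,X1),succ(m)),k),h(c,h(h(Y1,Y1,e),h(Y1,Y1,Y1),r(Y1,Y1)),Y),h(1,L,V)) = h(r(U,k),h(c,B,X1),h(1,B,r(6,6))).
Delete trivial equation e = e.
Decompose r/2: Y1 = 6,  succ(h(6,6,c)) = X1.
Bind Y1 := 6; substituting into the one remaining equation that mentions Y1 gives: h(r(h(1,h(h(Y,r(e,k),X1),Y,X1),succ(m)),k),h(c,h(h(6,6,e),h(6,6,6),r(6,6)),Y),h(1,L,V)) = h(r(U,k),h(c,B,X1),h(1,B,r(6,6))).
Bind X1 := succ(h(6,6,c)); substituting into the remaining equation gives: h(r(h(1,h(h(Y,r(e,k),succ(h(6,6,c))),Y,succ(h(6,6,c))),succ(m)),k),h(c,h(h(6,6,e),h(6,6,6),r(6,6)),Y),h(1,L,V)) = h(r(U,k),h(c,B,succ(h(6,6,c))),h(1,B,r(6,6))). Substituting into the earlier binding gives Q := h(Y,r(e,k),succ(h(6,6,c))).
Decompose h/3: r(h(1,h(h(Y,r(e,k),succ(h(6,6,c))),Y,succ(h(6,6,c))),succ(m)),k) = r(U,k),  h(c,h(h(6,6,e),h(6,6,6),r(6,6)),Y) = h(c,B,succ(h(6,6,c))),  h(1,L,V) = h(1,B,r(6,6)).
Decompose r/2: h(1,h(h(Y,r(e,k),succ(h(6,6,c))),Y,succ(h(6,6,c))),succ(m)) = U,  k = k.
Bind U := h(1,h(h(Y,r(e,k),succ(h(6,6,c))),Y,succ(h(6,6,c))),succ(m)); no other remaining equation mentions U.
Delete trivial equation k = k.
Decompose h/3: c = c,  h(h(6,6,e),h(6,6,6),r(6,6)) = B,  Y = succ(h(6,6,c)).
Delete trivial equation c = c.
Bind B := h(h(6,6,e),h(6,6,6),r(6,6)); substituting into the one remaining equation that mentions B gives: h(1,L,V) = h(1,h(h(6,6,e),h(6,6,6),r(6,6)),r(6,6)).
Bind Y := succ(h(6,6,c)); no other remaining equation mentions Y. Substituting into the earlier bindings gives Q := h(succ(h(6,6,c)),r(e,k),succ(h(6,6,c))), U := h(1,h(h(succ(h(6,6,c)),r(e,k),succ(h(6,6,c))),succ(h(6,6,c)),succ(h(6,6,c))),succ(m)).
Decompose h/3: 1 = 1,  L = h(h(6,6,e),h(6,6,6),r(6,6)),  V = r(6,6).
Delete trivial equation 1 = 1.
Bind L := h(h(6,6,e),h(6,6,6),r(6,6)); no other remaining equation mentions L.
Bind V := r(6,6).
MGU = { W ↦ succ(6), Q ↦ h(succ(h(6,6,c)),r(e,k),succ(h(6,6,c))), Y1 ↦ 6, X1 ↦ succ(h(6,6,c)), U ↦ h(1,h(h(succ(h(6,6,c)),r(e,k),succ(h(6,6,c))),succ(h(6,6,c)),succ(h(6,6,c))),succ(m)), B ↦ h(h(6,6,e),h(6,6,6),r(6,6)), Y ↦ succ(h(6,6,c)), L ↦ h(h(6,6,e),h(6,6,6),r(6,6)), V ↦ r(6,6) }, so U ↦ h(1,h(h(succ(h(6,6,c)),r(e,k),succ(h(6,6,c))),succ(h(6,6,c)),succ(h(6,6,c))),succ(m)).

h(1,h(h(succ(h(6,6,c)),r(e,k),succ(h(6,6,c))),succ(h(6,6,c)),succ(h(6,6,c))),succ(m))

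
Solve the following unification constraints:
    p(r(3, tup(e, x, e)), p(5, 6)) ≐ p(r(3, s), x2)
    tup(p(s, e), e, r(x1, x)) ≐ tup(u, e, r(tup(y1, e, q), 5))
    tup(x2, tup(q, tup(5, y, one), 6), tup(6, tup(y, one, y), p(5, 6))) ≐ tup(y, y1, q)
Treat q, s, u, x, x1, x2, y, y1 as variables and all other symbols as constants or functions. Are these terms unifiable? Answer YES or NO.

Decompose p/2: r(3, tup(e, x, e)) ≐ r(3, s),  p(5, 6) ≐ x2.
Decompose r/2: 3 ≐ 3,  tup(e, x, e) ≐ s.
Delete trivial equation 3 ≐ 3.
Bind s := tup(e, x, e); substituting into the one remaining equation that mentions s gives: tup(p(tup(e, x, e), e), e, r(x1, x)) ≐ tup(u, e, r(tup(y1, e, q), 5)).
Bind x2 := p(5, 6); substituting into the one remaining equation that mentions x2 gives: tup(p(5, 6), tup(q, tup(5, y, one), 6), tup(6, tup(y, one, y), p(5, 6))) ≐ tup(y, y1, q).
Decompose tup/3: p(tup(e, x, e), e) ≐ u,  e ≐ e,  r(x1, x) ≐ r(tup(y1, e, q), 5).
Bind u := p(tup(e, x, e), e); no other remaining equation mentions u.
Delete trivial equation e ≐ e.
Decompose r/2: x1 ≐ tup(y1, e, q),  x ≐ 5.
Bind x1 := tup(y1, e, q); no other remaining equation mentions x1.
Bind x := 5; no other remaining equation mentions x. Substituting into the earlier bindings gives s := tup(e, 5, e), u := p(tup(e, 5, e), e).
Decompose tup/3: p(5, 6) ≐ y,  tup(q, tup(5, y, one), 6) ≐ y1,  tup(6, tup(y, one, y), p(5, 6)) ≐ q.
Bind y := p(5, 6); substituting into the remaining equations gives: tup(q, tup(5, p(5, 6), one), 6) ≐ y1,  tup(6, tup(p(5, 6), one, p(5, 6)), p(5, 6)) ≐ q.
Bind y1 := tup(q, tup(5, p(5, 6), one), 6); no other remaining equation mentions y1. Substituting into the earlier binding gives x1 := tup(tup(q, tup(5, p(5, 6), one), 6), e, q).
Bind q := tup(6, tup(p(5, 6), one, p(5, 6)), p(5, 6)). Substituting into the earlier bindings gives x1 := tup(tup(tup(6, tup(p(5, 6), one, p(5, 6)), p(5, 6)), tup(5, p(5, 6), one), 6), e, tup(6, tup(p(5, 6), one, p(5, 6)), p(5, 6))), y1 := tup(tup(6, tup(p(5, 6), one, p(5, 6)), p(5, 6)), tup(5, p(5, 6), one), 6).
No equations remain and no clash or occurs-check failure arose, so a unifier exists.

YES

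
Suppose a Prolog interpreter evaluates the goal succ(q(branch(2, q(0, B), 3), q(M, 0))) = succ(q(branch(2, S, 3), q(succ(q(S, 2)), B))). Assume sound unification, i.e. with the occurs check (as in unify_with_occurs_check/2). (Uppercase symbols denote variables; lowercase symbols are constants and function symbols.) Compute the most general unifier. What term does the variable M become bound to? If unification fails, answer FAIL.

Decompose succ/1: q(branch(2, q(0, B), 3), q(M, 0)) = q(branch(2, S, 3), q(succ(q(S, 2)), B)).
Decompose q/2: branch(2, q(0, B), 3) = branch(2, S, 3),  q(M, 0) = q(succ(q(S, 2)), B).
Decompose branch/3: 2 = 2,  q(0, B) = S,  3 = 3.
Delete trivial equation 2 = 2.
Bind S := q(0, B); substituting into the one remaining equation that mentions S gives: q(M, 0) = q(succ(q(q(0, B), 2)), B).
Delete trivial equation 3 = 3.
Decompose q/2: M = succ(q(q(0, B), 2)),  0 = B.
Bind M := succ(q(q(0, B), 2)); no other remaining equation mentions M.
Bind B := 0. Substituting into the earlier bindings gives S := q(0, 0), M := succ(q(q(0, 0), 2)).
MGU = { S -> q(0, 0), M -> succ(q(q(0, 0), 2)), B -> 0 }, so M -> succ(q(q(0, 0), 2)).

succ(q(q(0, 0), 2))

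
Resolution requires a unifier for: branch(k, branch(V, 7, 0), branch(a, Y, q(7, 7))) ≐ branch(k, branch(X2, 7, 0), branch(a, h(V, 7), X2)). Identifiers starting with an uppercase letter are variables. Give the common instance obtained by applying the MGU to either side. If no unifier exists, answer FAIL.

Decompose branch/3: k ≐ k,  branch(V, 7, 0) ≐ branch(X2, 7, 0),  branch(a, Y, q(7, 7)) ≐ branch(a, h(V, 7), X2).
Delete trivial equation k ≐ k.
Decompose branch/3: V ≐ X2,  7 ≐ 7,  0 ≐ 0.
Bind V := X2; substituting into the one remaining equation that mentions V gives: branch(a, Y, q(7, 7)) ≐ branch(a, h(X2, 7), X2).
Delete trivial equation 7 ≐ 7.
Delete trivial equation 0 ≐ 0.
Decompose branch/3: a ≐ a,  Y ≐ h(X2, 7),  q(7, 7) ≐ X2.
Delete trivial equation a ≐ a.
Bind Y := h(X2, 7); no other remaining equation mentions Y.
Bind X2 := q(7, 7). Substituting into the earlier bindings gives V := q(7, 7), Y := h(q(7, 7), 7).
Applying the MGU to either side gives branch(k, branch(q(7, 7), 7, 0), branch(a, h(q(7, 7), 7), q(7, 7))).

branch(k, branch(q(7, 7), 7, 0), branch(a, h(q(7, 7), 7), q(7, 7)))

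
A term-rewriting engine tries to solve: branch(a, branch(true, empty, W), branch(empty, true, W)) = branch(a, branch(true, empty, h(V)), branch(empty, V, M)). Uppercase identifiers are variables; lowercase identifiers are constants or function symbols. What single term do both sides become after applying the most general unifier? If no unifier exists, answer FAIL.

Decompose branch/3: a = a,  branch(true, empty, W) = branch(true, empty, h(V)),  branch(empty, true, W) = branch(empty, V, M).
Delete trivial equation a = a.
Decompose branch/3: true = true,  empty = empty,  W = h(V).
Delete trivial equation true = true.
Delete trivial equation empty = empty.
Bind W := h(V); substituting into the remaining equation gives: branch(empty, true, h(V)) = branch(empty, V, M).
Decompose branch/3: empty = empty,  true = V,  h(V) = M.
Delete trivial equation empty = empty.
Bind V := true; substituting into the remaining equation gives: h(true) = M. Substituting into the earlier binding gives W := h(true).
Bind M := h(true).
Applying the MGU to either side gives branch(a, branch(true, empty, h(true)), branch(empty, true, h(true))).

branch(a, branch(true, empty, h(true)), branch(empty, true, h(true)))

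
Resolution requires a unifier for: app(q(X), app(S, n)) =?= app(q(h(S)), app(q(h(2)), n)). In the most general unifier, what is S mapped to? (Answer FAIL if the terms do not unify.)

q(h(2))

Decompose app/2: q(X) =?= q(h(S)),  app(S, n) =?= app(q(h(2)), n).
Decompose q/1: X =?= h(S).
Bind X := h(S); no other remaining equation mentions X.
Decompose app/2: S =?= q(h(2)),  n =?= n.
Bind S := q(h(2)); no other remaining equation mentions S. Substituting into the earlier binding gives X := h(q(h(2))).
Delete trivial equation n =?= n.
MGU = { X := h(q(h(2))), S := q(h(2)) }, so S := q(h(2)).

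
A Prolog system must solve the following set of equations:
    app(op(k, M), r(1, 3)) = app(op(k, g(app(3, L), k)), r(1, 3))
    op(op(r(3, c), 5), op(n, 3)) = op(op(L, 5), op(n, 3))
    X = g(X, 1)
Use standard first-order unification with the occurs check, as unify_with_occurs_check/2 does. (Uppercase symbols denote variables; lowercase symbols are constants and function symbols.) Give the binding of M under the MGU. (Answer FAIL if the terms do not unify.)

Decompose app/2: op(k, M) = op(k, g(app(3, L), k)),  r(1, 3) = r(1, 3).
Decompose op/2: k = k,  M = g(app(3, L), k).
Delete trivial equation k = k.
Bind M := g(app(3, L), k); no other remaining equation mentions M.
Delete trivial equation r(1, 3) = r(1, 3).
Decompose op/2: op(r(3, c), 5) = op(L, 5),  op(n, 3) = op(n, 3).
Decompose op/2: r(3, c) = L,  5 = 5.
Bind L := r(3, c); no other remaining equation mentions L. Substituting into the earlier binding gives M := g(app(3, r(3, c)), k).
Delete trivial equation 5 = 5.
Delete trivial equation op(n, 3) = op(n, 3).
Occurs check fails: X occurs in g(X, 1); the equation X = g(X, 1) has no finite solution.

FAIL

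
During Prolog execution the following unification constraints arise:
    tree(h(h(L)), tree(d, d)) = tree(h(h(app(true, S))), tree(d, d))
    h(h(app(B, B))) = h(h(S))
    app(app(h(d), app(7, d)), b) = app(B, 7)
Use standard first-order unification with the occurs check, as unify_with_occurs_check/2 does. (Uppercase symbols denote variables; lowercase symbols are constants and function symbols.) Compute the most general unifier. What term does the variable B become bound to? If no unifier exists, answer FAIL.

Decompose tree/2: h(h(L)) = h(h(app(true, S))),  tree(d, d) = tree(d, d).
Decompose h/1: h(L) = h(app(true, S)).
Decompose h/1: L = app(true, S).
Bind L := app(true, S); no other remaining equation mentions L.
Delete trivial equation tree(d, d) = tree(d, d).
Decompose h/1: h(app(B, B)) = h(S).
Decompose h/1: app(B, B) = S.
Bind S := app(B, B); no other remaining equation mentions S. Substituting into the earlier binding gives L := app(true, app(B, B)).
Decompose app/2: app(h(d), app(7, d)) = B,  b = 7.
Bind B := app(h(d), app(7, d)); no other remaining equation mentions B. Substituting into the earlier bindings gives L := app(true, app(app(h(d), app(7, d)), app(h(d), app(7, d)))), S := app(app(h(d), app(7, d)), app(h(d), app(7, d))).
Clash: constants b and 7 differ; no unifier exists.

FAIL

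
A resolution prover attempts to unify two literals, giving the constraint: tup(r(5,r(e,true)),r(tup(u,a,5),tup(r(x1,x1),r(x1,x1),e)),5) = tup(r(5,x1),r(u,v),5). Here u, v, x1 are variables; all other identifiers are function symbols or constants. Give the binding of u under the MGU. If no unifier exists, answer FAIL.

FAIL

Decompose tup/3: r(5,r(e,true)) = r(5,x1),  r(tup(u,a,5),tup(r(x1,x1),r(x1,x1),e)) = r(u,v),  5 = 5.
Decompose r/2: 5 = 5,  r(e,true) = x1.
Delete trivial equation 5 = 5.
Bind x1 := r(e,true); substituting into the one remaining equation that mentions x1 gives: r(tup(u,a,5),tup(r(r(e,true),r(e,true)),r(r(e,true),r(e,true)),e)) = r(u,v).
Decompose r/2: tup(u,a,5) = u,  tup(r(r(e,true),r(e,true)),r(r(e,true),r(e,true)),e) = v.
Occurs check fails: u occurs in tup(u,a,5); the equation u = tup(u,a,5) has no finite solution.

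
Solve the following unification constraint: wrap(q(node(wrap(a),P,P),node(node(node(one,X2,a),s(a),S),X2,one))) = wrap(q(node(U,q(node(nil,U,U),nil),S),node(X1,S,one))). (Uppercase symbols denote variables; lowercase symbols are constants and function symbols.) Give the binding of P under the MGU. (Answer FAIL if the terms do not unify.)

Decompose wrap/1: q(node(wrap(a),P,P),node(node(node(one,X2,a),s(a),S),X2,one)) = q(node(U,q(node(nil,U,U),nil),S),node(X1,S,one)).
Decompose q/2: node(wrap(a),P,P) = node(U,q(node(nil,U,U),nil),S),  node(node(node(one,X2,a),s(a),S),X2,one) = node(X1,S,one).
Decompose node/3: wrap(a) = U,  P = q(node(nil,U,U),nil),  P = S.
Bind U := wrap(a); substituting into the one remaining equation that mentions U gives: P = q(node(nil,wrap(a),wrap(a)),nil).
Bind P := q(node(nil,wrap(a),wrap(a)),nil); substituting into the one remaining equation that mentions P gives: q(node(nil,wrap(a),wrap(a)),nil) = S.
Bind S := q(node(nil,wrap(a),wrap(a)),nil); substituting into the remaining equation gives: node(node(node(one,X2,a),s(a),q(node(nil,wrap(a),wrap(a)),nil)),X2,one) = node(X1,q(node(nil,wrap(a),wrap(a)),nil),one).
Decompose node/3: node(node(one,X2,a),s(a),q(node(nil,wrap(a),wrap(a)),nil)) = X1,  X2 = q(node(nil,wrap(a),wrap(a)),nil),  one = one.
Bind X1 := node(node(one,X2,a),s(a),q(node(nil,wrap(a),wrap(a)),nil)); no other remaining equation mentions X1.
Bind X2 := q(node(nil,wrap(a),wrap(a)),nil); no other remaining equation mentions X2. Substituting into the earlier binding gives X1 := node(node(one,q(node(nil,wrap(a),wrap(a)),nil),a),s(a),q(node(nil,wrap(a),wrap(a)),nil)).
Delete trivial equation one = one.
MGU = { U := wrap(a), P := q(node(nil,wrap(a),wrap(a)),nil), S := q(node(nil,wrap(a),wrap(a)),nil), X1 := node(node(one,q(node(nil,wrap(a),wrap(a)),nil),a),s(a),q(node(nil,wrap(a),wrap(a)),nil)), X2 := q(node(nil,wrap(a),wrap(a)),nil) }, so P := q(node(nil,wrap(a),wrap(a)),nil).

q(node(nil,wrap(a),wrap(a)),nil)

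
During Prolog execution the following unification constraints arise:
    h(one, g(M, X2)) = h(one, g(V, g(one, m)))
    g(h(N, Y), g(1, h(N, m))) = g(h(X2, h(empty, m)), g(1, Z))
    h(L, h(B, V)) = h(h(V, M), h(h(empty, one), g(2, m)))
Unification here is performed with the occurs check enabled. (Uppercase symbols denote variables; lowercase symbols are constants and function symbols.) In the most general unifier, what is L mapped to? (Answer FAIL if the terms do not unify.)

Decompose h/2: one = one,  g(M, X2) = g(V, g(one, m)).
Delete trivial equation one = one.
Decompose g/2: M = V,  X2 = g(one, m).
Bind M := V; substituting into the one remaining equation that mentions M gives: h(L, h(B, V)) = h(h(V, V), h(h(empty, one), g(2, m))).
Bind X2 := g(one, m); substituting into the one remaining equation that mentions X2 gives: g(h(N, Y), g(1, h(N, m))) = g(h(g(one, m), h(empty, m)), g(1, Z)).
Decompose g/2: h(N, Y) = h(g(one, m), h(empty, m)),  g(1, h(N, m)) = g(1, Z).
Decompose h/2: N = g(one, m),  Y = h(empty, m).
Bind N := g(one, m); substituting into the one remaining equation that mentions N gives: g(1, h(g(one, m), m)) = g(1, Z).
Bind Y := h(empty, m); no other remaining equation mentions Y.
Decompose g/2: 1 = 1,  h(g(one, m), m) = Z.
Delete trivial equation 1 = 1.
Bind Z := h(g(one, m), m); no other remaining equation mentions Z.
Decompose h/2: L = h(V, V),  h(B, V) = h(h(empty, one), g(2, m)).
Bind L := h(V, V); no other remaining equation mentions L.
Decompose h/2: B = h(empty, one),  V = g(2, m).
Bind B := h(empty, one); no other remaining equation mentions B.
Bind V := g(2, m). Substituting into the earlier bindings gives M := g(2, m), L := h(g(2, m), g(2, m)).
MGU = { M -> g(2, m), X2 -> g(one, m), N -> g(one, m), Y -> h(empty, m), Z -> h(g(one, m), m), L -> h(g(2, m), g(2, m)), B -> h(empty, one), V -> g(2, m) }, so L -> h(g(2, m), g(2, m)).

h(g(2, m), g(2, m))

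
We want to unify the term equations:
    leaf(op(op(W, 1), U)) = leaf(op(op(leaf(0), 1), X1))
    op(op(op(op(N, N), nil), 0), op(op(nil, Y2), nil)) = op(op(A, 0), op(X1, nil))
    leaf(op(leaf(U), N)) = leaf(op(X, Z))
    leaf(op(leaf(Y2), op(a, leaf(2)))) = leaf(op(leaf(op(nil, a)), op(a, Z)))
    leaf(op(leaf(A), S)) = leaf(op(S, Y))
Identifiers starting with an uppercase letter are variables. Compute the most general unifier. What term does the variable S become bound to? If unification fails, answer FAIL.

leaf(op(op(leaf(2), leaf(2)), nil))

Decompose leaf/1: op(op(W, 1), U) = op(op(leaf(0), 1), X1).
Decompose op/2: op(W, 1) = op(leaf(0), 1),  U = X1.
Decompose op/2: W = leaf(0),  1 = 1.
Bind W := leaf(0); no other remaining equation mentions W.
Delete trivial equation 1 = 1.
Bind U := X1; substituting into the one remaining equation that mentions U gives: leaf(op(leaf(X1), N)) = leaf(op(X, Z)).
Decompose op/2: op(op(op(N, N), nil), 0) = op(A, 0),  op(op(nil, Y2), nil) = op(X1, nil).
Decompose op/2: op(op(N, N), nil) = A,  0 = 0.
Bind A := op(op(N, N), nil); substituting into the one remaining equation that mentions A gives: leaf(op(leaf(op(op(N, N), nil)), S)) = leaf(op(S, Y)).
Delete trivial equation 0 = 0.
Decompose op/2: op(nil, Y2) = X1,  nil = nil.
Bind X1 := op(nil, Y2); substituting into the one remaining equation that mentions X1 gives: leaf(op(leaf(op(nil, Y2)), N)) = leaf(op(X, Z)). Substituting into the earlier binding gives U := op(nil, Y2).
Delete trivial equation nil = nil.
Decompose leaf/1: op(leaf(op(nil, Y2)), N) = op(X, Z).
Decompose op/2: leaf(op(nil, Y2)) = X,  N = Z.
Bind X := leaf(op(nil, Y2)); no other remaining equation mentions X.
Bind N := Z; substituting into the one remaining equation that mentions N gives: leaf(op(leaf(op(op(Z, Z), nil)), S)) = leaf(op(S, Y)). Substituting into the earlier binding gives A := op(op(Z, Z), nil).
Decompose leaf/1: op(leaf(Y2), op(a, leaf(2))) = op(leaf(op(nil, a)), op(a, Z)).
Decompose op/2: leaf(Y2) = leaf(op(nil, a)),  op(a, leaf(2)) = op(a, Z).
Decompose leaf/1: Y2 = op(nil, a).
Bind Y2 := op(nil, a); no other remaining equation mentions Y2. Substituting into the earlier bindings gives U := op(nil, op(nil, a)), X1 := op(nil, op(nil, a)), X := leaf(op(nil, op(nil, a))).
Decompose op/2: a = a,  leaf(2) = Z.
Delete trivial equation a = a.
Bind Z := leaf(2); substituting into the remaining equation gives: leaf(op(leaf(op(op(leaf(2), leaf(2)), nil)), S)) = leaf(op(S, Y)). Substituting into the earlier bindings gives A := op(op(leaf(2), leaf(2)), nil), N := leaf(2).
Decompose leaf/1: op(leaf(op(op(leaf(2), leaf(2)), nil)), S) = op(S, Y).
Decompose op/2: leaf(op(op(leaf(2), leaf(2)), nil)) = S,  S = Y.
Bind S := leaf(op(op(leaf(2), leaf(2)), nil)); substituting into the remaining equation gives: leaf(op(op(leaf(2), leaf(2)), nil)) = Y.
Bind Y := leaf(op(op(leaf(2), leaf(2)), nil)).
MGU = { W ↦ leaf(0), U ↦ op(nil, op(nil, a)), A ↦ op(op(leaf(2), leaf(2)), nil), X1 ↦ op(nil, op(nil, a)), X ↦ leaf(op(nil, op(nil, a))), N ↦ leaf(2), Y2 ↦ op(nil, a), Z ↦ leaf(2), S ↦ leaf(op(op(leaf(2), leaf(2)), nil)), Y ↦ leaf(op(op(leaf(2), leaf(2)), nil)) }, so S ↦ leaf(op(op(leaf(2), leaf(2)), nil)).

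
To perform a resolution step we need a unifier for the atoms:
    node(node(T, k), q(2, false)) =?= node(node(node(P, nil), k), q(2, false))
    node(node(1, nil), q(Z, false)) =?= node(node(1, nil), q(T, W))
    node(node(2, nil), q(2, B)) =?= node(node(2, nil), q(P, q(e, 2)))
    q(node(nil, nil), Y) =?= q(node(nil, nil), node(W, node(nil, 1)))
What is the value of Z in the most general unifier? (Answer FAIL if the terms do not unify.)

Decompose node/2: node(T, k) =?= node(node(P, nil), k),  q(2, false) =?= q(2, false).
Decompose node/2: T =?= node(P, nil),  k =?= k.
Bind T := node(P, nil); substituting into the one remaining equation that mentions T gives: node(node(1, nil), q(Z, false)) =?= node(node(1, nil), q(node(P, nil), W)).
Delete trivial equation k =?= k.
Delete trivial equation q(2, false) =?= q(2, false).
Decompose node/2: node(1, nil) =?= node(1, nil),  q(Z, false) =?= q(node(P, nil), W).
Delete trivial equation node(1, nil) =?= node(1, nil).
Decompose q/2: Z =?= node(P, nil),  false =?= W.
Bind Z := node(P, nil); no other remaining equation mentions Z.
Bind W := false; substituting into the one remaining equation that mentions W gives: q(node(nil, nil), Y) =?= q(node(nil, nil), node(false, node(nil, 1))).
Decompose node/2: node(2, nil) =?= node(2, nil),  q(2, B) =?= q(P, q(e, 2)).
Delete trivial equation node(2, nil) =?= node(2, nil).
Decompose q/2: 2 =?= P,  B =?= q(e, 2).
Bind P := 2; no other remaining equation mentions P. Substituting into the earlier bindings gives T := node(2, nil), Z := node(2, nil).
Bind B := q(e, 2); no other remaining equation mentions B.
Decompose q/2: node(nil, nil) =?= node(nil, nil),  Y =?= node(false, node(nil, 1)).
Delete trivial equation node(nil, nil) =?= node(nil, nil).
Bind Y := node(false, node(nil, 1)).
MGU = { T := node(2, nil), Z := node(2, nil), W := false, P := 2, B := q(e, 2), Y := node(false, node(nil, 1)) }, so Z := node(2, nil).

node(2, nil)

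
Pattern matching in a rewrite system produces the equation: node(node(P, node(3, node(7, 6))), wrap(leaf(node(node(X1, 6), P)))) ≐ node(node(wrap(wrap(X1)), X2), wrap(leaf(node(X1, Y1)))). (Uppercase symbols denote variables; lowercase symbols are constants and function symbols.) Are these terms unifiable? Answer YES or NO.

Decompose node/2: node(P, node(3, node(7, 6))) ≐ node(wrap(wrap(X1)), X2),  wrap(leaf(node(node(X1, 6), P))) ≐ wrap(leaf(node(X1, Y1))).
Decompose node/2: P ≐ wrap(wrap(X1)),  node(3, node(7, 6)) ≐ X2.
Bind P := wrap(wrap(X1)); substituting into the one remaining equation that mentions P gives: wrap(leaf(node(node(X1, 6), wrap(wrap(X1))))) ≐ wrap(leaf(node(X1, Y1))).
Bind X2 := node(3, node(7, 6)); no other remaining equation mentions X2.
Decompose wrap/1: leaf(node(node(X1, 6), wrap(wrap(X1)))) ≐ leaf(node(X1, Y1)).
Decompose leaf/1: node(node(X1, 6), wrap(wrap(X1))) ≐ node(X1, Y1).
Decompose node/2: node(X1, 6) ≐ X1,  wrap(wrap(X1)) ≐ Y1.
Occurs check fails: X1 occurs in node(X1, 6); the equation X1 ≐ node(X1, 6) has no finite solution.

NO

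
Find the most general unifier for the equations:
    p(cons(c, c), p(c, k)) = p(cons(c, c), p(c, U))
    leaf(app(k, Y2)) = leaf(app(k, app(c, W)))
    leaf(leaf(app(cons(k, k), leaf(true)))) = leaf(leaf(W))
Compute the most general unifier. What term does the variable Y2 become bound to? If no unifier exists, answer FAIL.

Decompose p/2: cons(c, c) = cons(c, c),  p(c, k) = p(c, U).
Delete trivial equation cons(c, c) = cons(c, c).
Decompose p/2: c = c,  k = U.
Delete trivial equation c = c.
Bind U := k; no other remaining equation mentions U.
Decompose leaf/1: app(k, Y2) = app(k, app(c, W)).
Decompose app/2: k = k,  Y2 = app(c, W).
Delete trivial equation k = k.
Bind Y2 := app(c, W); no other remaining equation mentions Y2.
Decompose leaf/1: leaf(app(cons(k, k), leaf(true))) = leaf(W).
Decompose leaf/1: app(cons(k, k), leaf(true)) = W.
Bind W := app(cons(k, k), leaf(true)). Substituting into the earlier binding gives Y2 := app(c, app(cons(k, k), leaf(true))).
MGU = { U -> k, Y2 -> app(c, app(cons(k, k), leaf(true))), W -> app(cons(k, k), leaf(true)) }, so Y2 -> app(c, app(cons(k, k), leaf(true))).

app(c, app(cons(k, k), leaf(true)))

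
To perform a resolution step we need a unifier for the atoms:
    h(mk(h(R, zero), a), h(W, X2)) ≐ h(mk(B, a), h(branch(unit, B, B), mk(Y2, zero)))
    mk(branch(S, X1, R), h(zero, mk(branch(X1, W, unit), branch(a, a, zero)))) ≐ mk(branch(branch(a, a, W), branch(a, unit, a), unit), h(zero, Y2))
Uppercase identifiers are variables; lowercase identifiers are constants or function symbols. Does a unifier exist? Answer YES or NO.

Decompose h/2: mk(h(R, zero), a) ≐ mk(B, a),  h(W, X2) ≐ h(branch(unit, B, B), mk(Y2, zero)).
Decompose mk/2: h(R, zero) ≐ B,  a ≐ a.
Bind B := h(R, zero); substituting into the one remaining equation that mentions B gives: h(W, X2) ≐ h(branch(unit, h(R, zero), h(R, zero)), mk(Y2, zero)).
Delete trivial equation a ≐ a.
Decompose h/2: W ≐ branch(unit, h(R, zero), h(R, zero)),  X2 ≐ mk(Y2, zero).
Bind W := branch(unit, h(R, zero), h(R, zero)); substituting into the one remaining equation that mentions W gives: mk(branch(S, X1, R), h(zero, mk(branch(X1, branch(unit, h(R, zero), h(R, zero)), unit), branch(a, a, zero)))) ≐ mk(branch(branch(a, a, branch(unit, h(R, zero), h(R, zero))), branch(a, unit, a), unit), h(zero, Y2)).
Bind X2 := mk(Y2, zero); no other remaining equation mentions X2.
Decompose mk/2: branch(S, X1, R) ≐ branch(branch(a, a, branch(unit, h(R, zero), h(R, zero))), branch(a, unit, a), unit),  h(zero, mk(branch(X1, branch(unit, h(R, zero), h(R, zero)), unit), branch(a, a, zero))) ≐ h(zero, Y2).
Decompose branch/3: S ≐ branch(a, a, branch(unit, h(R, zero), h(R, zero))),  X1 ≐ branch(a, unit, a),  R ≐ unit.
Bind S := branch(a, a, branch(unit, h(R, zero), h(R, zero))); no other remaining equation mentions S.
Bind X1 := branch(a, unit, a); substituting into the one remaining equation that mentions X1 gives: h(zero, mk(branch(branch(a, unit, a), branch(unit, h(R, zero), h(R, zero)), unit), branch(a, a, zero))) ≐ h(zero, Y2).
Bind R := unit; substituting into the remaining equation gives: h(zero, mk(branch(branch(a, unit, a), branch(unit, h(unit, zero), h(unit, zero)), unit), branch(a, a, zero))) ≐ h(zero, Y2). Substituting into the earlier bindings gives B := h(unit, zero), W := branch(unit, h(unit, zero), h(unit, zero)), S := branch(a, a, branch(unit, h(unit, zero), h(unit, zero))).
Decompose h/2: zero ≐ zero,  mk(branch(branch(a, unit, a), branch(unit, h(unit, zero), h(unit, zero)), unit), branch(a, a, zero)) ≐ Y2.
Delete trivial equation zero ≐ zero.
Bind Y2 := mk(branch(branch(a, unit, a), branch(unit, h(unit, zero), h(unit, zero)), unit), branch(a, a, zero)). Substituting into the earlier binding gives X2 := mk(mk(branch(branch(a, unit, a), branch(unit, h(unit, zero), h(unit, zero)), unit), branch(a, a, zero)), zero).
No equations remain and no clash or occurs-check failure arose, so a unifier exists.

YES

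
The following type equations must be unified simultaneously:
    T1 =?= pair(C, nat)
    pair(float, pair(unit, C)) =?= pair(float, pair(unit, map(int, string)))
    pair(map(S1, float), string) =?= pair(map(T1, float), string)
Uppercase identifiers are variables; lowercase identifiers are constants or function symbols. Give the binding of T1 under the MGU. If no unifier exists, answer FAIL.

Bind T1 := pair(C, nat); substituting into the one remaining equation that mentions T1 gives: pair(map(S1, float), string) =?= pair(map(pair(C, nat), float), string).
Decompose pair/2: float =?= float,  pair(unit, C) =?= pair(unit, map(int, string)).
Delete trivial equation float =?= float.
Decompose pair/2: unit =?= unit,  C =?= map(int, string).
Delete trivial equation unit =?= unit.
Bind C := map(int, string); substituting into the remaining equation gives: pair(map(S1, float), string) =?= pair(map(pair(map(int, string), nat), float), string). Substituting into the earlier binding gives T1 := pair(map(int, string), nat).
Decompose pair/2: map(S1, float) =?= map(pair(map(int, string), nat), float),  string =?= string.
Decompose map/2: S1 =?= pair(map(int, string), nat),  float =?= float.
Bind S1 := pair(map(int, string), nat); no other remaining equation mentions S1.
Delete trivial equation float =?= float.
Delete trivial equation string =?= string.
MGU = { T1 ↦ pair(map(int, string), nat), C ↦ map(int, string), S1 ↦ pair(map(int, string), nat) }, so T1 ↦ pair(map(int, string), nat).

pair(map(int, string), nat)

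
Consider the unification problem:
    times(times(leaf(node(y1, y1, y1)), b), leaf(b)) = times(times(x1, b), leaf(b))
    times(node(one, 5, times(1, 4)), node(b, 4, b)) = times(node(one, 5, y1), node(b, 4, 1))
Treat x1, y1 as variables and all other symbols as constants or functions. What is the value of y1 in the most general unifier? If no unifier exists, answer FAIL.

FAIL

Decompose times/2: times(leaf(node(y1, y1, y1)), b) = times(x1, b),  leaf(b) = leaf(b).
Decompose times/2: leaf(node(y1, y1, y1)) = x1,  b = b.
Bind x1 := leaf(node(y1, y1, y1)); no other remaining equation mentions x1.
Delete trivial equation b = b.
Delete trivial equation leaf(b) = leaf(b).
Decompose times/2: node(one, 5, times(1, 4)) = node(one, 5, y1),  node(b, 4, b) = node(b, 4, 1).
Decompose node/3: one = one,  5 = 5,  times(1, 4) = y1.
Delete trivial equation one = one.
Delete trivial equation 5 = 5.
Bind y1 := times(1, 4); no other remaining equation mentions y1. Substituting into the earlier binding gives x1 := leaf(node(times(1, 4), times(1, 4), times(1, 4))).
Decompose node/3: b = b,  4 = 4,  b = 1.
Delete trivial equation b = b.
Delete trivial equation 4 = 4.
Clash: constants b and 1 differ; no unifier exists.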